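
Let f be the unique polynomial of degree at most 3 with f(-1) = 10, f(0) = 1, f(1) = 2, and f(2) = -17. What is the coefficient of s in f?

Write f(s) = as^3 + bs^2 + cs + d. Substituting each data point gives a linear system:
  -a + b - c + d = 10
  d = 1
  a + b + c + d = 2
  8a + 4b + 2c + d = -17
Solving the system yields a = -5, b = 5, c = 1, d = 1.
So f(s) = -5s^3 + 5s^2 + s + 1.
The coefficient of s is 1.

1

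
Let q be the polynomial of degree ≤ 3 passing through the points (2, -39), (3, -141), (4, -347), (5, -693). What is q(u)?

Write q(u) = au^3 + bu^2 + cu + d. Substituting each data point gives a linear system:
  8a + 4b + 2c + d = -39
  27a + 9b + 3c + d = -141
  64a + 16b + 4c + d = -347
  125a + 25b + 5c + d = -693
Solving the system yields a = -6, b = 2, c = 2, d = -3.
So q(u) = -6u³ + 2u² + 2u - 3.
Check: q(5) = -693. ✓

q(u) = -6u^3 + 2u^2 + 2u - 3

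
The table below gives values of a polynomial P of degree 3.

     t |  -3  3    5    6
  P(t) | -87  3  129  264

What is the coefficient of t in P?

Write P(t) = at^3 + bt^2 + ct + d. Substituting each data point gives a linear system:
  -27a + 9b - 3c + d = -87
  27a + 9b + 3c + d = 3
  125a + 25b + 5c + d = 129
  216a + 36b + 6c + d = 264
Solving the system yields a = 2, b = -4, c = -3, d = -6.
So P(t) = 2t³ - 4t² - 3t - 6.
The coefficient of t is -3.

-3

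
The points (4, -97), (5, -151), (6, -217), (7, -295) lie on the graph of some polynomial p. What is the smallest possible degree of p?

Forward differences of the values at u = 4, 5, 6, 7:
  p  : -97  -151  -217  -295
  Δ  : -54  -66  -78
  Δ^2: -12  -12
  Δ^3: 0
The second differences are constant (-12) and nonzero, while all higher differences vanish, so the minimal degree is 2.

2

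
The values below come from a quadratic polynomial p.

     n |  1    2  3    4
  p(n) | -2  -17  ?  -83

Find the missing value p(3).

On equispaced nodes a degree-2 polynomial has vanishing third forward difference, so
  - p(1) + 3·p(2) - 3·p(3) + p(4) = 0.
Substituting the known values and solving for p(3):
  -3·p(3) = 132
  p(3) = -44.

-44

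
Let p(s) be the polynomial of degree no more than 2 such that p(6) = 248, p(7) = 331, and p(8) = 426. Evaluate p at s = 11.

783

Using the Lagrange interpolation formula with nodes 6, 7, 8:
  L_0(s) = (s - 7)(s - 8) / 2
  L_1(s) = (s - 6)(s - 8) / -1
  L_2(s) = (s - 6)(s - 7) / 2
Then p(s) = 248·L_0(s) + 331·L_1(s) + 426·L_2(s).
Expanding and collecting terms gives p(s) = 6s^2 + 5s + 2.
Evaluating at s = 11: p(11) = 783.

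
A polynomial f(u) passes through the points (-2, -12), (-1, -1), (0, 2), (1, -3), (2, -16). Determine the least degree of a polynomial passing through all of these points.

2

Forward differences of the values at u = -2, -1, 0, 1, 2:
  f  : -12  -1  2  -3  -16
  Δ  : 11  3  -5  -13
  Δ^2: -8  -8  -8
  Δ^3: 0  0
  Δ^4: 0
The second differences are constant (-8) and nonzero, while all higher differences vanish, so the minimal degree is 2.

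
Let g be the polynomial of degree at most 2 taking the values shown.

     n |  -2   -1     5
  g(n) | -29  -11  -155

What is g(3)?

Write g(n) = an^2 + bn + c. Substituting each data point gives a linear system:
  4a - 2b + c = -29
  a - b + c = -11
  25a + 5b + c = -155
Solving the system yields a = -6, b = 0, c = -5.
So g(n) = -6n^2 - 5.
Then g(3) = -59.

-59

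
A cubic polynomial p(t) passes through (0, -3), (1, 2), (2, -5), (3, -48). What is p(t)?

Using the Lagrange interpolation formula with nodes 0, 1, 2, 3:
  L_0(t) = (t - 1)(t - 2)(t - 3) / -6
  L_1(t) = t(t - 2)(t - 3) / 2
  L_2(t) = t(t - 1)(t - 3) / -2
  L_3(t) = t(t - 1)(t - 2) / 6
Then p(t) = -3·L_0(t) + 2·L_1(t) - 5·L_2(t) - 48·L_3(t).
Expanding and collecting terms gives p(t) = -4t^3 + 6t^2 + 3t - 3.
Check: p(1) = 2. ✓

p(t) = -4t^3 + 6t^2 + 3t - 3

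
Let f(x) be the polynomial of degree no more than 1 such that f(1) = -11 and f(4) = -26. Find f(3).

Using the Lagrange interpolation formula with nodes 1, 4:
  L_0(x) = (x - 4) / -3
  L_1(x) = (x - 1) / 3
Then f(x) = -11·L_0(x) - 26·L_1(x).
Expanding and collecting terms gives f(x) = -5x - 6.
Evaluating at x = 3: f(3) = -21.

-21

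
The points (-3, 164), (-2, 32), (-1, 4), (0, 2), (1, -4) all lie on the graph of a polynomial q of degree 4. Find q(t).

Write q(t) = at^4 + bt^3 + ct^2 + dt + e. Substituting each data point gives a linear system:
  81a - 27b + 9c - 3d + e = 164
  16a - 8b + 4c - 2d + e = 32
  a - b + c - d + e = 4
  e = 2
  a + b + c + d + e = -4
Solving the system yields a = 2, b = -1, c = -4, d = -3, e = 2.
So q(t) = 2t^4 - t^3 - 4t^2 - 3t + 2.
Check: q(-1) = 4. ✓

q(t) = 2t^4 - t^3 - 4t^2 - 3t + 2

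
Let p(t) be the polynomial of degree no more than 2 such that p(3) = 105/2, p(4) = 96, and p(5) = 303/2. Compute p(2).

Using the Lagrange interpolation formula with nodes 3, 4, 5:
  L_0(t) = (t - 4)(t - 5) / 2
  L_1(t) = (t - 3)(t - 5) / -1
  L_2(t) = (t - 3)(t - 4) / 2
Then p(t) = 105/2·L_0(t) + 96·L_1(t) + 303/2·L_2(t).
Expanding and collecting terms gives p(t) = 6t² + (3/2)t - 6.
Evaluating at t = 2: p(2) = 21.

21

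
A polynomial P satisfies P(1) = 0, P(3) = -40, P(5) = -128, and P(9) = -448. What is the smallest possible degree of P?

Divided differences on the nodes 1, 3, 5, 9:
  order 0: 0  -40  -128  -448
  order 1: -20  -44  -80
  order 2: -6  -6
  order 3: 0
The order-2 divided differences are all -6 (nonzero) and every higher order vanishes, so the data lies on a polynomial of degree exactly 2.

2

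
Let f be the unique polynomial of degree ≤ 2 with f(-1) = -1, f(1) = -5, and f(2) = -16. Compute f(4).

Write f(t) = at^2 + bt + c. Substituting each data point gives a linear system:
  a - b + c = -1
  a + b + c = -5
  4a + 2b + c = -16
Solving the system yields a = -3, b = -2, c = 0.
So f(t) = -3t^2 - 2t.
Then f(4) = -56.

-56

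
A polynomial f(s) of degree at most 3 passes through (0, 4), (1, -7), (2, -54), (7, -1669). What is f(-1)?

Write f(s) = as^3 + bs^2 + cs + d. Substituting each data point gives a linear system:
  d = 4
  a + b + c + d = -7
  8a + 4b + 2c + d = -54
  343a + 49b + 7c + d = -1669
Solving the system yields a = -4, b = -6, c = -1, d = 4.
So f(s) = -4s^3 - 6s^2 - s + 4.
Then f(-1) = 3.

3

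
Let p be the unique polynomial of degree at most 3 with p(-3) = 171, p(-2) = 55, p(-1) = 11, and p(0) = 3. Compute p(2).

-49

Write p(s) = as^3 + bs^2 + cs + d. Substituting each data point gives a linear system:
  -27a + 9b - 3c + d = 171
  -8a + 4b - 2c + d = 55
  -a + b - c + d = 11
  d = 3
Solving the system yields a = -6, b = 0, c = -2, d = 3.
So p(s) = -6s³ - 2s + 3.
Then p(2) = -49.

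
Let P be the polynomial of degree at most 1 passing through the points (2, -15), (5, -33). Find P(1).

Using the Lagrange interpolation formula with nodes 2, 5:
  L_0(u) = (u - 5) / -3
  L_1(u) = (u - 2) / 3
Then P(u) = -15·L_0(u) - 33·L_1(u).
Expanding and collecting terms gives P(u) = -6u - 3.
Evaluating at u = 1: P(1) = -9.

-9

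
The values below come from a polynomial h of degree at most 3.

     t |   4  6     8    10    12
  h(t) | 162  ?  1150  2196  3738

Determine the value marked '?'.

On equispaced nodes a degree-3 polynomial has vanishing fourth forward difference, so
  h(4) - 4·h(6) + 6·h(8) - 4·h(10) + h(12) = 0.
Substituting the known values and solving for h(6):
  -4·h(6) = -2016
  h(6) = 504.

504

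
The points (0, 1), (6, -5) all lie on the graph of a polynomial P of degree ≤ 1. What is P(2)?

-1

Write P(u) = au + b. Substituting each data point gives a linear system:
  b = 1
  6a + b = -5
Solving the system yields a = -1, b = 1.
So P(u) = -u + 1.
Then P(2) = -1.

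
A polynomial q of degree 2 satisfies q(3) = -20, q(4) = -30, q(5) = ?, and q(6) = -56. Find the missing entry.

-42

The 3 known points determine the degree-2 polynomial uniquely.
Write q(x) = ax^2 + bx + c. Substituting each data point gives a linear system:
  9a + 3b + c = -20
  16a + 4b + c = -30
  36a + 6b + c = -56
Solving the system yields a = -1, b = -3, c = -2.
So q(x) = -x² - 3x - 2.
Then q(5) = -42.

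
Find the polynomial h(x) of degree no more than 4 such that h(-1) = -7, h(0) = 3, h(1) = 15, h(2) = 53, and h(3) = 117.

h(x) = -x^4 + 6x^3 + 2x^2 + 5x + 3

Using the Lagrange interpolation formula with nodes -1, 0, 1, 2, 3:
  L_0(x) = x(x - 1)(x - 2)(x - 3) / 24
  L_1(x) = (x + 1)(x - 1)(x - 2)(x - 3) / -6
  L_2(x) = (x + 1)x(x - 2)(x - 3) / 4
  L_3(x) = (x + 1)x(x - 1)(x - 3) / -6
  L_4(x) = (x + 1)x(x - 1)(x - 2) / 24
Then h(x) = -7·L_0(x) + 3·L_1(x) + 15·L_2(x) + 53·L_3(x) + 117·L_4(x).
Expanding and collecting terms gives h(x) = -x^4 + 6x^3 + 2x^2 + 5x + 3.
Check: h(3) = 117. ✓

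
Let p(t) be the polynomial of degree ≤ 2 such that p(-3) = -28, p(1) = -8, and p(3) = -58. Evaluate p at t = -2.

-8

Write p(t) = at^2 + bt + c. Substituting each data point gives a linear system:
  9a - 3b + c = -28
  a + b + c = -8
  9a + 3b + c = -58
Solving the system yields a = -5, b = -5, c = 2.
So p(t) = -5t^2 - 5t + 2.
Then p(-2) = -8.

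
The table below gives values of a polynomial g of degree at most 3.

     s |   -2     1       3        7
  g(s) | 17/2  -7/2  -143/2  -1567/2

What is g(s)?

Write g(s) = as^3 + bs^2 + cs + d. Substituting each data point gives a linear system:
  -8a + 4b - 2c + d = 17/2
  a + b + c + d = -7/2
  27a + 9b + 3c + d = -143/2
  343a + 49b + 7c + d = -1567/2
Solving the system yields a = -2, b = -2, c = 0, d = 1/2.
So g(s) = -2s³ - 2s² + 1/2.
Check: g(3) = -143/2. ✓

g(s) = -2s^3 - 2s^2 + 1/2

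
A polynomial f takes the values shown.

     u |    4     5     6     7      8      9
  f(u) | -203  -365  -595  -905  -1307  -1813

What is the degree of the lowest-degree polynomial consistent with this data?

Forward differences of the values at u = 4, 5, 6, 7, 8, 9:
  f  : -203  -365  -595  -905  -1307  -1813
  Δ  : -162  -230  -310  -402  -506
  Δ^2: -68  -80  -92  -104
  Δ^3: -12  -12  -12
  Δ^4: 0  0
  Δ^5: 0
The third differences are constant (-12) and nonzero, while all higher differences vanish, so the minimal degree is 3.

3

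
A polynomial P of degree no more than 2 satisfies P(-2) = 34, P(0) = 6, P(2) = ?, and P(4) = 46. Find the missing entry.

On equispaced nodes a degree-2 polynomial has vanishing third forward difference, so
  - P(-2) + 3·P(0) - 3·P(2) + P(4) = 0.
Substituting the known values and solving for P(2):
  -3·P(2) = -30
  P(2) = 10.

10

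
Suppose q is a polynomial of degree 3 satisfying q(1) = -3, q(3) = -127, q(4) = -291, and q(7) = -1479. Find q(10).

Write q(x) = ax^3 + bx^2 + cx + d. Substituting each data point gives a linear system:
  a + b + c + d = -3
  27a + 9b + 3c + d = -127
  64a + 16b + 4c + d = -291
  343a + 49b + 7c + d = -1479
Solving the system yields a = -4, b = -2, c = -2, d = 5.
So q(x) = -4x³ - 2x² - 2x + 5.
Then q(10) = -4215.

-4215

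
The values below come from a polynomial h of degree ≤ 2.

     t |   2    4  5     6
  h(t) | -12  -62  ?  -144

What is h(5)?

-99

The 3 known points determine the degree-2 polynomial uniquely.
Write h(t) = at^2 + bt + c. Substituting each data point gives a linear system:
  4a + 2b + c = -12
  16a + 4b + c = -62
  36a + 6b + c = -144
Solving the system yields a = -4, b = -1, c = 6.
So h(t) = -4t² - t + 6.
Then h(5) = -99.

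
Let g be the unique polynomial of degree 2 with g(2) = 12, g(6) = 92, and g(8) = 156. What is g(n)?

Using the Lagrange interpolation formula with nodes 2, 6, 8:
  L_0(n) = (n - 6)(n - 8) / 24
  L_1(n) = (n - 2)(n - 8) / -8
  L_2(n) = (n - 2)(n - 6) / 12
Then g(n) = 12·L_0(n) + 92·L_1(n) + 156·L_2(n).
Expanding and collecting terms gives g(n) = 2n² + 4n - 4.
Check: g(6) = 92. ✓

g(n) = 2n^2 + 4n - 4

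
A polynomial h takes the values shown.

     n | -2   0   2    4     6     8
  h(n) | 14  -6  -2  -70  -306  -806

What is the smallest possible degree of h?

Forward differences of the values at n = -2, 0, 2, 4, 6, 8:
  h  : 14  -6  -2  -70  -306  -806
  Δ  : -20  4  -68  -236  -500
  Δ^2: 24  -72  -168  -264
  Δ^3: -96  -96  -96
  Δ^4: 0  0
  Δ^5: 0
The third differences are constant (-96) and nonzero, while all higher differences vanish, so the minimal degree is 3.

3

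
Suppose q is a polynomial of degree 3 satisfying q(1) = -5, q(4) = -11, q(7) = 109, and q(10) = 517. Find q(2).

Write q(x) = ax^3 + bx^2 + cx + d. Substituting each data point gives a linear system:
  a + b + c + d = -5
  64a + 16b + 4c + d = -11
  343a + 49b + 7c + d = 109
  1000a + 100b + 10c + d = 517
Solving the system yields a = 1, b = -5, c = 2, d = -3.
So q(x) = x^3 - 5x^2 + 2x - 3.
Then q(2) = -11.

-11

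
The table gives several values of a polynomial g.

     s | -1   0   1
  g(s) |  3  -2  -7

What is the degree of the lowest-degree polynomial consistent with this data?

1

Forward differences of the values at s = -1, 0, 1:
  g  : 3  -2  -7
  Δ  : -5  -5
  Δ^2: 0
The first differences are constant (-5) and nonzero, while all higher differences vanish, so the minimal degree is 1.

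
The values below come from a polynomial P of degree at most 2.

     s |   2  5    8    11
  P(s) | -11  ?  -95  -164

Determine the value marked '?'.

-44

The 3 known points determine the degree-2 polynomial uniquely.
Write P(s) = as^2 + bs + c. Substituting each data point gives a linear system:
  4a + 2b + c = -11
  64a + 8b + c = -95
  121a + 11b + c = -164
Solving the system yields a = -1, b = -4, c = 1.
So P(s) = -s^2 - 4s + 1.
Then P(5) = -44.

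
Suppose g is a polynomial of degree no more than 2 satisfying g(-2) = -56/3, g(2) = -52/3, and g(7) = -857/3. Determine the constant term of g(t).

6

Write g(t) = at^2 + bt + c. Substituting each data point gives a linear system:
  4a - 2b + c = -56/3
  4a + 2b + c = -52/3
  49a + 7b + c = -857/3
Solving the system yields a = -6, b = 1/3, c = 6.
So g(t) = -6t^2 + (1/3)t + 6.
The constant term is 6.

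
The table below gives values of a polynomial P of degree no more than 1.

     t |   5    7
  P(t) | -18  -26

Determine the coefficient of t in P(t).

Write P(t) = at + b. Substituting each data point gives a linear system:
  5a + b = -18
  7a + b = -26
Solving the system yields a = -4, b = 2.
So P(t) = -4t + 2.
The leading coefficient is -4.

-4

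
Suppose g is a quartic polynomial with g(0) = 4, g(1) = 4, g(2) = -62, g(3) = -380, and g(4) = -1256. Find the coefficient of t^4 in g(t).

-5

Write g(t) = at^4 + bt^3 + ct^2 + dt + e. Substituting each data point gives a linear system:
  e = 4
  a + b + c + d + e = 4
  16a + 8b + 4c + 2d + e = -62
  81a + 27b + 9c + 3d + e = -380
  256a + 64b + 16c + 4d + e = -1256
Solving the system yields a = -5, b = -1, c = 5, d = 1, e = 4.
So g(t) = -5t^4 - t^3 + 5t^2 + t + 4.
The leading coefficient is -5.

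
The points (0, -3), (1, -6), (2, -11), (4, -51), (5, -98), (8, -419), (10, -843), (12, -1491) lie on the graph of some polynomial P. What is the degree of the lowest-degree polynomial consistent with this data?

3

Divided differences on the nodes 0, 1, 2, 4, 5, 8, 10, 12:
  order 0: -3  -6  -11  -51  -98  -419  -843  -1491
  order 1: -3  -5  -20  -47  -107  -212  -324
  order 2: -1  -5  -9  -15  -21  -28
  order 3: -1  -1  -1  -1  -1
  order 4: 0  0  0  0
  order 5: 0  0  0
  order 6: 0  0
  order 7: 0
The order-3 divided differences are all -1 (nonzero) and every higher order vanishes, so the data lies on a polynomial of degree exactly 3.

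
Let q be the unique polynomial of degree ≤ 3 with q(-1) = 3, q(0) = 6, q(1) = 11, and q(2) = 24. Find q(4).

98

Using the Lagrange interpolation formula with nodes -1, 0, 1, 2:
  L_0(n) = n(n - 1)(n - 2) / -6
  L_1(n) = (n + 1)(n - 1)(n - 2) / 2
  L_2(n) = (n + 1)n(n - 2) / -2
  L_3(n) = (n + 1)n(n - 1) / 6
Then q(n) = 3·L_0(n) + 6·L_1(n) + 11·L_2(n) + 24·L_3(n).
Expanding and collecting terms gives q(n) = n^3 + n^2 + 3n + 6.
Evaluating at n = 4: q(4) = 98.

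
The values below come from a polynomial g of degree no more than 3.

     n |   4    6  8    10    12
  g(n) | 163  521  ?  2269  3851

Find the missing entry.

The 4 known points determine the degree-3 polynomial uniquely.
Write g(n) = an^3 + bn^2 + cn + d. Substituting each data point gives a linear system:
  64a + 16b + 4c + d = 163
  216a + 36b + 6c + d = 521
  1000a + 100b + 10c + d = 2269
  1728a + 144b + 12c + d = 3851
Solving the system yields a = 2, b = 3, c = -3, d = -1.
So g(n) = 2n^3 + 3n^2 - 3n - 1.
Then g(8) = 1191.

1191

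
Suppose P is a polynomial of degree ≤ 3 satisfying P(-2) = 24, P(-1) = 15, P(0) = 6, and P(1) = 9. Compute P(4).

Forward differences of the values at n = -2, -1, 0, 1:
  P  : 24  15  6  9
  Δ  : -9  -9  3
  Δ^2: 0  12
  Δ^3: 12
The third differences are constant, confirming degree 3.
Interpolating (Newton forward form) and evaluating at n = 4 gives P(4) = 210.

210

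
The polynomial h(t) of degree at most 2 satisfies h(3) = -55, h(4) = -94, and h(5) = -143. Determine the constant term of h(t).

2

Write h(t) = at^2 + bt + c. Substituting each data point gives a linear system:
  9a + 3b + c = -55
  16a + 4b + c = -94
  25a + 5b + c = -143
Solving the system yields a = -5, b = -4, c = 2.
So h(t) = -5t² - 4t + 2.
The constant term is 2.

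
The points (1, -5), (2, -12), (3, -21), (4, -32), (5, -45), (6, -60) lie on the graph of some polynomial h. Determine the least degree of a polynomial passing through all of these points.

Forward differences of the values at t = 1, 2, 3, 4, 5, 6:
  h  : -5  -12  -21  -32  -45  -60
  Δ  : -7  -9  -11  -13  -15
  Δ^2: -2  -2  -2  -2
  Δ^3: 0  0  0
  Δ^4: 0  0
  Δ^5: 0
The second differences are constant (-2) and nonzero, while all higher differences vanish, so the minimal degree is 2.

2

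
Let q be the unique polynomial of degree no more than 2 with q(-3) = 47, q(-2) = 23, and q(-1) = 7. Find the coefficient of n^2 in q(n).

4

Write q(n) = an^2 + bn + c. Substituting each data point gives a linear system:
  9a - 3b + c = 47
  4a - 2b + c = 23
  a - b + c = 7
Solving the system yields a = 4, b = -4, c = -1.
So q(n) = 4n^2 - 4n - 1.
The leading coefficient is 4.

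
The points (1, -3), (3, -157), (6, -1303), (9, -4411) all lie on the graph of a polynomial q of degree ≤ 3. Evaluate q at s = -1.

Write q(s) = as^3 + bs^2 + cs + d. Substituting each data point gives a linear system:
  a + b + c + d = -3
  27a + 9b + 3c + d = -157
  216a + 36b + 6c + d = -1303
  729a + 81b + 9c + d = -4411
Solving the system yields a = -6, b = -1, c = 5, d = -1.
So q(s) = -6s³ - s² + 5s - 1.
Then q(-1) = -1.

-1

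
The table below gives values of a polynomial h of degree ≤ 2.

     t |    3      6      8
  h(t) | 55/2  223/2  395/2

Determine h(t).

Write h(t) = at^2 + bt + c. Substituting each data point gives a linear system:
  9a + 3b + c = 55/2
  36a + 6b + c = 223/2
  64a + 8b + c = 395/2
Solving the system yields a = 3, b = 1, c = -5/2.
So h(t) = 3t^2 + t - 5/2.
Check: h(3) = 55/2. ✓

h(t) = 3t^2 + t - 5/2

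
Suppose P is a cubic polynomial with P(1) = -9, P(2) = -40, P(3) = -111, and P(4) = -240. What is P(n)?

P(n) = -3n^3 - 2n^2 - 4n

Using the Lagrange interpolation formula with nodes 1, 2, 3, 4:
  L_0(n) = (n - 2)(n - 3)(n - 4) / -6
  L_1(n) = (n - 1)(n - 3)(n - 4) / 2
  L_2(n) = (n - 1)(n - 2)(n - 4) / -2
  L_3(n) = (n - 1)(n - 2)(n - 3) / 6
Then P(n) = -9·L_0(n) - 40·L_1(n) - 111·L_2(n) - 240·L_3(n).
Expanding and collecting terms gives P(n) = -3n³ - 2n² - 4n.
Check: P(4) = -240. ✓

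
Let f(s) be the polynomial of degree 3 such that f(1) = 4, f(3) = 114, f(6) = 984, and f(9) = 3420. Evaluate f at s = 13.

Using the Lagrange interpolation formula with nodes 1, 3, 6, 9:
  L_0(s) = (s - 3)(s - 6)(s - 9) / -80
  L_1(s) = (s - 1)(s - 6)(s - 9) / 36
  L_2(s) = (s - 1)(s - 3)(s - 9) / -45
  L_3(s) = (s - 1)(s - 3)(s - 6) / 144
Then f(s) = 4·L_0(s) + 114·L_1(s) + 984·L_2(s) + 3420·L_3(s).
Expanding and collecting terms gives f(s) = 5s³ - 3s² + 2s.
Evaluating at s = 13: f(13) = 10504.

10504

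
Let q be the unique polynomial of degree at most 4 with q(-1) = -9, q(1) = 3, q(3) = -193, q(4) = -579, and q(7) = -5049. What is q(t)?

Using the Lagrange interpolation formula with nodes -1, 1, 3, 4, 7:
  L_0(t) = (t - 1)(t - 3)(t - 4)(t - 7) / 320
  L_1(t) = (t + 1)(t - 3)(t - 4)(t - 7) / -72
  L_2(t) = (t + 1)(t - 1)(t - 4)(t - 7) / 32
  L_3(t) = (t + 1)(t - 1)(t - 3)(t - 7) / -45
  L_4(t) = (t + 1)(t - 1)(t - 3)(t - 4) / 576
Then q(t) = -9·L_0(t) + 3·L_1(t) - 193·L_2(t) - 579·L_3(t) - 5049·L_4(t).
Expanding and collecting terms gives q(t) = -2t^4 - 6t^2 + 6t + 5.
Check: q(7) = -5049. ✓

q(t) = -2t^4 - 6t^2 + 6t + 5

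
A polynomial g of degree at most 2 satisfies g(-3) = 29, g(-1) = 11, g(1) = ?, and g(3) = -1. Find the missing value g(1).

1

The 3 known points determine the degree-2 polynomial uniquely.
Write g(n) = an^2 + bn + c. Substituting each data point gives a linear system:
  9a - 3b + c = 29
  a - b + c = 11
  9a + 3b + c = -1
Solving the system yields a = 1, b = -5, c = 5.
So g(n) = n^2 - 5n + 5.
Then g(1) = 1.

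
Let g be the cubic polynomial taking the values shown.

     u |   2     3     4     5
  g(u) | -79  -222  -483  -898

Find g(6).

-1503

Write g(u) = au^3 + bu^2 + cu + d. Substituting each data point gives a linear system:
  8a + 4b + 2c + d = -79
  27a + 9b + 3c + d = -222
  64a + 16b + 4c + d = -483
  125a + 25b + 5c + d = -898
Solving the system yields a = -6, b = -5, c = -4, d = -3.
So g(u) = -6u^3 - 5u^2 - 4u - 3.
Then g(6) = -1503.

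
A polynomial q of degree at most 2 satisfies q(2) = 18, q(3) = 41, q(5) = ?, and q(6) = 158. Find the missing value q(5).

111

The 3 known points determine the degree-2 polynomial uniquely.
Write q(u) = au^2 + bu + c. Substituting each data point gives a linear system:
  4a + 2b + c = 18
  9a + 3b + c = 41
  36a + 6b + c = 158
Solving the system yields a = 4, b = 3, c = -4.
So q(u) = 4u² + 3u - 4.
Then q(5) = 111.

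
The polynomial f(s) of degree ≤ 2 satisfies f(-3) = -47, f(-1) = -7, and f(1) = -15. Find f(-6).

Forward differences of the values at s = -3, -1, 1:
  f  : -47  -7  -15
  Δ  : 40  -8
  Δ^2: -48
The second differences are constant, confirming degree 2.
Interpolating (Newton forward form) and evaluating at s = -6 gives f(-6) = -197.

-197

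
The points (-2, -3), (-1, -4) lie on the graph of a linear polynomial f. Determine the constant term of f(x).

-5

Write f(x) = ax + b. Substituting each data point gives a linear system:
  -2a + b = -3
  -a + b = -4
Solving the system yields a = -1, b = -5.
So f(x) = -x - 5.
The constant term is -5.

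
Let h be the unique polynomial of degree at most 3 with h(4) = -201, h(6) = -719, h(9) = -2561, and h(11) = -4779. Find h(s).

h(s) = -4s^3 + 5s^2 - 5s - 5

Using the Lagrange interpolation formula with nodes 4, 6, 9, 11:
  L_0(s) = (s - 6)(s - 9)(s - 11) / -70
  L_1(s) = (s - 4)(s - 9)(s - 11) / 30
  L_2(s) = (s - 4)(s - 6)(s - 11) / -30
  L_3(s) = (s - 4)(s - 6)(s - 9) / 70
Then h(s) = -201·L_0(s) - 719·L_1(s) - 2561·L_2(s) - 4779·L_3(s).
Expanding and collecting terms gives h(s) = -4s^3 + 5s^2 - 5s - 5.
Check: h(6) = -719. ✓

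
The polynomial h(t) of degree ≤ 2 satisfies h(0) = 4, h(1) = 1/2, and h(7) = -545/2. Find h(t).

Using the Lagrange interpolation formula with nodes 0, 1, 7:
  L_0(t) = (t - 1)(t - 7) / 7
  L_1(t) = t(t - 7) / -6
  L_2(t) = t(t - 1) / 42
Then h(t) = 4·L_0(t) + 1/2·L_1(t) - 545/2·L_2(t).
Expanding and collecting terms gives h(t) = -6t² + (5/2)t + 4.
Check: h(1) = 1/2. ✓

h(t) = -6t^2 + (5/2)t + 4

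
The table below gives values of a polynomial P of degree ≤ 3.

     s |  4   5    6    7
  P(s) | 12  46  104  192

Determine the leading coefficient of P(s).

1

Write P(s) = as^3 + bs^2 + cs + d. Substituting each data point gives a linear system:
  64a + 16b + 4c + d = 12
  125a + 25b + 5c + d = 46
  216a + 36b + 6c + d = 104
  343a + 49b + 7c + d = 192
Solving the system yields a = 1, b = -3, c = 0, d = -4.
So P(s) = s^3 - 3s^2 - 4.
The leading coefficient is 1.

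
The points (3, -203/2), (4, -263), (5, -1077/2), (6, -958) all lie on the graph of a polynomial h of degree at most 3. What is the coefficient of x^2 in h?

Write h(x) = ax^3 + bx^2 + cx + d. Substituting each data point gives a linear system:
  27a + 9b + 3c + d = -203/2
  64a + 16b + 4c + d = -263
  125a + 25b + 5c + d = -1077/2
  216a + 36b + 6c + d = -958
Solving the system yields a = -5, b = 3, c = 5/2, d = -1.
So h(x) = -5x³ + 3x² + (5/2)x - 1.
The coefficient of x^2 is 3.

3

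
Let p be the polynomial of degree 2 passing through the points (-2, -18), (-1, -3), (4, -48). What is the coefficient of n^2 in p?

-4

Write p(n) = an^2 + bn + c. Substituting each data point gives a linear system:
  4a - 2b + c = -18
  a - b + c = -3
  16a + 4b + c = -48
Solving the system yields a = -4, b = 3, c = 4.
So p(n) = -4n^2 + 3n + 4.
The leading coefficient is -4.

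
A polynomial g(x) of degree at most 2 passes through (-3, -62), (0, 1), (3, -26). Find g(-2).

Using the Lagrange interpolation formula with nodes -3, 0, 3:
  L_0(x) = x(x - 3) / 18
  L_1(x) = (x + 3)(x - 3) / -9
  L_2(x) = (x + 3)x / 18
Then g(x) = -62·L_0(x) + 1·L_1(x) - 26·L_2(x).
Expanding and collecting terms gives g(x) = -5x^2 + 6x + 1.
Evaluating at x = -2: g(-2) = -31.

-31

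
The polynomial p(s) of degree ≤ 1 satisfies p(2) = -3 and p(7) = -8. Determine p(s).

Write p(s) = as + b. Substituting each data point gives a linear system:
  2a + b = -3
  7a + b = -8
Solving the system yields a = -1, b = -1.
So p(s) = -s - 1.
Check: p(2) = -3. ✓

p(s) = -s - 1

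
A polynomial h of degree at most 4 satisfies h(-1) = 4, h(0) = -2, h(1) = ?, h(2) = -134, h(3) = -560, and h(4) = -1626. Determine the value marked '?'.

The 5 known points determine the degree-4 polynomial uniquely.
Write h(n) = an^4 + bn^3 + cn^2 + dn + e. Substituting each data point gives a linear system:
  a - b + c - d + e = 4
  e = -2
  16a + 8b + 4c + 2d + e = -134
  81a + 27b + 9c + 3d + e = -560
  256a + 64b + 16c + 4d + e = -1626
Solving the system yields a = -5, b = -5, c = 0, d = -6, e = -2.
So h(n) = -5n^4 - 5n^3 - 6n - 2.
Then h(1) = -18.

-18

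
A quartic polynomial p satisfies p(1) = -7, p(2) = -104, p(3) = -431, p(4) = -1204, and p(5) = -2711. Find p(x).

p(x) = -3x^4 - 6x^3 - 4x^2 + 2x + 4

Write p(x) = ax^4 + bx^3 + cx^2 + dx + e. Substituting each data point gives a linear system:
  a + b + c + d + e = -7
  16a + 8b + 4c + 2d + e = -104
  81a + 27b + 9c + 3d + e = -431
  256a + 64b + 16c + 4d + e = -1204
  625a + 125b + 25c + 5d + e = -2711
Solving the system yields a = -3, b = -6, c = -4, d = 2, e = 4.
So p(x) = -3x^4 - 6x^3 - 4x^2 + 2x + 4.
Check: p(1) = -7. ✓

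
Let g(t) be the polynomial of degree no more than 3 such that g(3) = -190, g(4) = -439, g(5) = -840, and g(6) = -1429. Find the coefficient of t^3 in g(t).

-6

Write g(t) = at^3 + bt^2 + ct + d. Substituting each data point gives a linear system:
  27a + 9b + 3c + d = -190
  64a + 16b + 4c + d = -439
  125a + 25b + 5c + d = -840
  216a + 36b + 6c + d = -1429
Solving the system yields a = -6, b = -4, c = 1, d = 5.
So g(t) = -6t³ - 4t² + t + 5.
The leading coefficient is -6.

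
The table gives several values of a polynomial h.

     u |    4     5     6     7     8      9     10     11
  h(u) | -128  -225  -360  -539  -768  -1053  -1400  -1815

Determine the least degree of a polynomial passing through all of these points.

3

Forward differences of the values at u = 4, 5, 6, 7, 8, 9, 10, 11:
  h  : -128  -225  -360  -539  -768  -1053  -1400  -1815
  Δ  : -97  -135  -179  -229  -285  -347  -415
  Δ^2: -38  -44  -50  -56  -62  -68
  Δ^3: -6  -6  -6  -6  -6
  Δ^4: 0  0  0  0
  Δ^5: 0  0  0
  Δ^6: 0  0
  Δ^7: 0
The third differences are constant (-6) and nonzero, while all higher differences vanish, so the minimal degree is 3.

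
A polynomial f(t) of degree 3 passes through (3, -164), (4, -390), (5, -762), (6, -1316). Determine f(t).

Write f(t) = at^3 + bt^2 + ct + d. Substituting each data point gives a linear system:
  27a + 9b + 3c + d = -164
  64a + 16b + 4c + d = -390
  125a + 25b + 5c + d = -762
  216a + 36b + 6c + d = -1316
Solving the system yields a = -6, b = -1, c = 3, d = -2.
So f(t) = -6t³ - t² + 3t - 2.
Check: f(5) = -762. ✓

f(t) = -6t^3 - t^2 + 3t - 2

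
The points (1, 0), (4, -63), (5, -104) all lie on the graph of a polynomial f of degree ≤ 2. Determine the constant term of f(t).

1

Write f(t) = at^2 + bt + c. Substituting each data point gives a linear system:
  a + b + c = 0
  16a + 4b + c = -63
  25a + 5b + c = -104
Solving the system yields a = -5, b = 4, c = 1.
So f(t) = -5t^2 + 4t + 1.
The constant term is 1.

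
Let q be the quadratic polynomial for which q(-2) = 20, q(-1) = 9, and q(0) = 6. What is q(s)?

q(s) = 4s^2 + s + 6

Write q(s) = as^2 + bs + c. Substituting each data point gives a linear system:
  4a - 2b + c = 20
  a - b + c = 9
  c = 6
Solving the system yields a = 4, b = 1, c = 6.
So q(s) = 4s² + s + 6.
Check: q(-2) = 20. ✓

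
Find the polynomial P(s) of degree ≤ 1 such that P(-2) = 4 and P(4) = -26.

Using the Lagrange interpolation formula with nodes -2, 4:
  L_0(s) = (s - 4) / -6
  L_1(s) = (s + 2) / 6
Then P(s) = 4·L_0(s) - 26·L_1(s).
Expanding and collecting terms gives P(s) = -5s - 6.
Check: P(4) = -26. ✓

P(s) = -5s - 6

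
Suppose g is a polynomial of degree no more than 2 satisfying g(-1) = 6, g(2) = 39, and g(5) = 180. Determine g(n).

g(n) = 6n^2 + 5n + 5

Write g(n) = an^2 + bn + c. Substituting each data point gives a linear system:
  a - b + c = 6
  4a + 2b + c = 39
  25a + 5b + c = 180
Solving the system yields a = 6, b = 5, c = 5.
So g(n) = 6n² + 5n + 5.
Check: g(2) = 39. ✓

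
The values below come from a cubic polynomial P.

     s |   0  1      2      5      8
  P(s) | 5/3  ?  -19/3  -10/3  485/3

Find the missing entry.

The 4 known points determine the degree-3 polynomial uniquely.
Write P(s) = as^3 + bs^2 + cs + d. Substituting each data point gives a linear system:
  d = 5/3
  8a + 4b + 2c + d = -19/3
  125a + 25b + 5c + d = -10/3
  512a + 64b + 8c + d = 485/3
Solving the system yields a = 1, b = -6, c = 4, d = 5/3.
So P(s) = s^3 - 6s^2 + 4s + 5/3.
Then P(1) = 2/3.

2/3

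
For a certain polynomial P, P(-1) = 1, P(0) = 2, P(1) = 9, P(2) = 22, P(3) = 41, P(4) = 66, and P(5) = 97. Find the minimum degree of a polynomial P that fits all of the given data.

2

Forward differences of the values at t = -1, 0, 1, 2, 3, 4, 5:
  P  : 1  2  9  22  41  66  97
  Δ  : 1  7  13  19  25  31
  Δ^2: 6  6  6  6  6
  Δ^3: 0  0  0  0
  Δ^4: 0  0  0
  Δ^5: 0  0
  Δ^6: 0
The second differences are constant (6) and nonzero, while all higher differences vanish, so the minimal degree is 2.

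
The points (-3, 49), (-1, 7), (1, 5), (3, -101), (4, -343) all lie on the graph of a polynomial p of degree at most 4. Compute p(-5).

Using the Lagrange interpolation formula with nodes -3, -1, 1, 3, 4:
  L_0(n) = (n + 1)(n - 1)(n - 3)(n - 4) / 336
  L_1(n) = (n + 3)(n - 1)(n - 3)(n - 4) / -80
  L_2(n) = (n + 3)(n + 1)(n - 3)(n - 4) / 48
  L_3(n) = (n + 3)(n + 1)(n - 1)(n - 4) / -48
  L_4(n) = (n + 3)(n + 1)(n - 1)(n - 3) / 105
Then p(n) = 49·L_0(n) + 7·L_1(n) + 5·L_2(n) - 101·L_3(n) - 343·L_4(n).
Expanding and collecting terms gives p(n) = -n⁴ - 3n³ + 6n² + 2n + 1.
Evaluating at n = -5: p(-5) = -109.

-109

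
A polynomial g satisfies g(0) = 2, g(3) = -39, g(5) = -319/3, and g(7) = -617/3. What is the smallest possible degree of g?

2

Divided differences on the nodes 0, 3, 5, 7:
  order 0: 2  -39  -319/3  -617/3
  order 1: -41/3  -101/3  -149/3
  order 2: -4  -4
  order 3: 0
The order-2 divided differences are all -4 (nonzero) and every higher order vanishes, so the data lies on a polynomial of degree exactly 2.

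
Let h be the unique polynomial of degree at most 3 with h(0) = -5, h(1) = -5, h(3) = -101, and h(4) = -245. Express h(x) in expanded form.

h(x) = -4x^3 + 4x - 5

Write h(x) = ax^3 + bx^2 + cx + d. Substituting each data point gives a linear system:
  d = -5
  a + b + c + d = -5
  27a + 9b + 3c + d = -101
  64a + 16b + 4c + d = -245
Solving the system yields a = -4, b = 0, c = 4, d = -5.
So h(x) = -4x^3 + 4x - 5.
Check: h(4) = -245. ✓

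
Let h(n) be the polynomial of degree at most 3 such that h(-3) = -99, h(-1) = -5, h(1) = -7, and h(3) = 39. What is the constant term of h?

-3

Write h(n) = an^3 + bn^2 + cn + d. Substituting each data point gives a linear system:
  -27a + 9b - 3c + d = -99
  -a + b - c + d = -5
  a + b + c + d = -7
  27a + 9b + 3c + d = 39
Solving the system yields a = 3, b = -3, c = -4, d = -3.
So h(n) = 3n³ - 3n² - 4n - 3.
The constant term is -3.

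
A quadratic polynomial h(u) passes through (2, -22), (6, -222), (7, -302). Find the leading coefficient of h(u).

-6

Write h(u) = au^2 + bu + c. Substituting each data point gives a linear system:
  4a + 2b + c = -22
  36a + 6b + c = -222
  49a + 7b + c = -302
Solving the system yields a = -6, b = -2, c = 6.
So h(u) = -6u² - 2u + 6.
The leading coefficient is -6.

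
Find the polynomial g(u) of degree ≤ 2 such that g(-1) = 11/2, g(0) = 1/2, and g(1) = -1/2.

Write g(u) = au^2 + bu + c. Substituting each data point gives a linear system:
  a - b + c = 11/2
  c = 1/2
  a + b + c = -1/2
Solving the system yields a = 2, b = -3, c = 1/2.
So g(u) = 2u² - 3u + 1/2.
Check: g(-1) = 11/2. ✓

g(u) = 2u^2 - 3u + 1/2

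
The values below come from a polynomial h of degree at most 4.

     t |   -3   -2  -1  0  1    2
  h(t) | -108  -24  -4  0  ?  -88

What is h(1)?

The 5 known points determine the degree-4 polynomial uniquely.
Write h(t) = at^4 + bt^3 + ct^2 + dt + e. Substituting each data point gives a linear system:
  81a - 27b + 9c - 3d + e = -108
  16a - 8b + 4c - 2d + e = -24
  a - b + c - d + e = -4
  e = 0
  16a + 8b + 4c + 2d + e = -88
Solving the system yields a = -2, b = -4, c = -6, d = 0, e = 0.
So h(t) = -2t^4 - 4t^3 - 6t^2.
Then h(1) = -12.

-12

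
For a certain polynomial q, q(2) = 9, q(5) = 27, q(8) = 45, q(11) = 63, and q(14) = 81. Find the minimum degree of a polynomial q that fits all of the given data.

1

Forward differences of the values at n = 2, 5, 8, 11, 14:
  q  : 9  27  45  63  81
  Δ  : 18  18  18  18
  Δ^2: 0  0  0
  Δ^3: 0  0
  Δ^4: 0
The first differences are constant (18) and nonzero, while all higher differences vanish, so the minimal degree is 1.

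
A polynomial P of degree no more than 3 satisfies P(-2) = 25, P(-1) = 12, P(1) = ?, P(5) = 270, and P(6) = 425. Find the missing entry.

10

The 4 known points determine the degree-3 polynomial uniquely.
Write P(s) = as^3 + bs^2 + cs + d. Substituting each data point gives a linear system:
  -8a + 4b - 2c + d = 25
  -a + b - c + d = 12
  125a + 25b + 5c + d = 270
  216a + 36b + 6c + d = 425
Solving the system yields a = 1, b = 6, c = -2, d = 5.
So P(s) = s³ + 6s² - 2s + 5.
Then P(1) = 10.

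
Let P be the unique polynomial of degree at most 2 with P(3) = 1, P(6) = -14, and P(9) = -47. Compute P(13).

-119

Write P(t) = at^2 + bt + c. Substituting each data point gives a linear system:
  9a + 3b + c = 1
  36a + 6b + c = -14
  81a + 9b + c = -47
Solving the system yields a = -1, b = 4, c = -2.
So P(t) = -t² + 4t - 2.
Then P(13) = -119.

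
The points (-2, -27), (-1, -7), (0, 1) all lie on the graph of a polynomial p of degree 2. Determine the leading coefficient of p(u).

-6

Write p(u) = au^2 + bu + c. Substituting each data point gives a linear system:
  4a - 2b + c = -27
  a - b + c = -7
  c = 1
Solving the system yields a = -6, b = 2, c = 1.
So p(u) = -6u^2 + 2u + 1.
The leading coefficient is -6.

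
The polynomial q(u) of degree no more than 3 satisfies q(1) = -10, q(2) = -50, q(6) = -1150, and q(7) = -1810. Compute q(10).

-5194

Using the Lagrange interpolation formula with nodes 1, 2, 6, 7:
  L_0(u) = (u - 2)(u - 6)(u - 7) / -30
  L_1(u) = (u - 1)(u - 6)(u - 7) / 20
  L_2(u) = (u - 1)(u - 2)(u - 7) / -20
  L_3(u) = (u - 1)(u - 2)(u - 6) / 30
Then q(u) = -10·L_0(u) - 50·L_1(u) - 1150·L_2(u) - 1810·L_3(u).
Expanding and collecting terms gives q(u) = -5u³ - 2u² + u - 4.
Evaluating at u = 10: q(10) = -5194.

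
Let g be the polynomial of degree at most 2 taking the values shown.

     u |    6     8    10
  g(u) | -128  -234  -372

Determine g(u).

Using the Lagrange interpolation formula with nodes 6, 8, 10:
  L_0(u) = (u - 8)(u - 10) / 8
  L_1(u) = (u - 6)(u - 10) / -4
  L_2(u) = (u - 6)(u - 8) / 8
Then g(u) = -128·L_0(u) - 234·L_1(u) - 372·L_2(u).
Expanding and collecting terms gives g(u) = -4u^2 + 3u - 2.
Check: g(6) = -128. ✓

g(u) = -4u^2 + 3u - 2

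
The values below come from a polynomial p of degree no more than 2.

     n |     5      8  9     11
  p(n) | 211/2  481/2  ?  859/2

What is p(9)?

The 3 known points determine the degree-2 polynomial uniquely.
Write p(n) = an^2 + bn + c. Substituting each data point gives a linear system:
  25a + 5b + c = 211/2
  64a + 8b + c = 481/2
  121a + 11b + c = 859/2
Solving the system yields a = 3, b = 6, c = 1/2.
So p(n) = 3n² + 6n + 1/2.
Then p(9) = 595/2.

595/2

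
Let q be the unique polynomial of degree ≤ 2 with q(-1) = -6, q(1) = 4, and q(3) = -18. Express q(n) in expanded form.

q(n) = -4n^2 + 5n + 3

Write q(n) = an^2 + bn + c. Substituting each data point gives a linear system:
  a - b + c = -6
  a + b + c = 4
  9a + 3b + c = -18
Solving the system yields a = -4, b = 5, c = 3.
So q(n) = -4n^2 + 5n + 3.
Check: q(3) = -18. ✓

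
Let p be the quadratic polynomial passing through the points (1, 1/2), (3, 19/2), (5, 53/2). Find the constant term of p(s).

Write p(s) = as^2 + bs + c. Substituting each data point gives a linear system:
  a + b + c = 1/2
  9a + 3b + c = 19/2
  25a + 5b + c = 53/2
Solving the system yields a = 1, b = 1/2, c = -1.
So p(s) = s² + (1/2)s - 1.
The constant term is -1.

-1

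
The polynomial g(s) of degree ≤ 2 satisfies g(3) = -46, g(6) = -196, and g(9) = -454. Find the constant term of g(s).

Write g(s) = as^2 + bs + c. Substituting each data point gives a linear system:
  9a + 3b + c = -46
  36a + 6b + c = -196
  81a + 9b + c = -454
Solving the system yields a = -6, b = 4, c = -4.
So g(s) = -6s^2 + 4s - 4.
The constant term is -4.

-4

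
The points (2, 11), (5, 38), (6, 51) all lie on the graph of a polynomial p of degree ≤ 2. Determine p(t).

p(t) = t^2 + 2t + 3

Write p(t) = at^2 + bt + c. Substituting each data point gives a linear system:
  4a + 2b + c = 11
  25a + 5b + c = 38
  36a + 6b + c = 51
Solving the system yields a = 1, b = 2, c = 3.
So p(t) = t^2 + 2t + 3.
Check: p(5) = 38. ✓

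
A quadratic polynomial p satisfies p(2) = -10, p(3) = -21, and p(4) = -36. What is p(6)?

-78

Using the Lagrange interpolation formula with nodes 2, 3, 4:
  L_0(x) = (x - 3)(x - 4) / 2
  L_1(x) = (x - 2)(x - 4) / -1
  L_2(x) = (x - 2)(x - 3) / 2
Then p(x) = -10·L_0(x) - 21·L_1(x) - 36·L_2(x).
Expanding and collecting terms gives p(x) = -2x^2 - x.
Evaluating at x = 6: p(6) = -78.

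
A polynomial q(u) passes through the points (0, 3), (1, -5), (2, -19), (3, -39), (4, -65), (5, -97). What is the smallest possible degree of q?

2

Forward differences of the values at u = 0, 1, 2, 3, 4, 5:
  q  : 3  -5  -19  -39  -65  -97
  Δ  : -8  -14  -20  -26  -32
  Δ^2: -6  -6  -6  -6
  Δ^3: 0  0  0
  Δ^4: 0  0
  Δ^5: 0
The second differences are constant (-6) and nonzero, while all higher differences vanish, so the minimal degree is 2.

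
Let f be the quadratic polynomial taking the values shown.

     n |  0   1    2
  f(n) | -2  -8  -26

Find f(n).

f(n) = -6n^2 - 2

Write f(n) = an^2 + bn + c. Substituting each data point gives a linear system:
  c = -2
  a + b + c = -8
  4a + 2b + c = -26
Solving the system yields a = -6, b = 0, c = -2.
So f(n) = -6n^2 - 2.
Check: f(1) = -8. ✓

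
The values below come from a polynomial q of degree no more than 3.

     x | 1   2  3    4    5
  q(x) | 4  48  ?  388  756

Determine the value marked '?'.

164

The 4 known points determine the degree-3 polynomial uniquely.
Write q(x) = ax^3 + bx^2 + cx + d. Substituting each data point gives a linear system:
  a + b + c + d = 4
  8a + 4b + 2c + d = 48
  64a + 16b + 4c + d = 388
  125a + 25b + 5c + d = 756
Solving the system yields a = 6, b = 0, c = 2, d = -4.
So q(x) = 6x³ + 2x - 4.
Then q(3) = 164.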